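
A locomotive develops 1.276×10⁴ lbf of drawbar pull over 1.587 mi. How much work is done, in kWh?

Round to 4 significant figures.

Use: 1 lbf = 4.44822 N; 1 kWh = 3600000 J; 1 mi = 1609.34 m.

1.276×10⁴ lbf × 4.44822 = 56759.3 N
1.587 mi × 1609.34 = 2554.02 m
W = F × d = 56759.3 N × 2554.02 m = 1.44964×10⁸ J
1.44964×10⁸ J ÷ (3600000 J/kWh) = 40.2678 kWh

40.27 kWh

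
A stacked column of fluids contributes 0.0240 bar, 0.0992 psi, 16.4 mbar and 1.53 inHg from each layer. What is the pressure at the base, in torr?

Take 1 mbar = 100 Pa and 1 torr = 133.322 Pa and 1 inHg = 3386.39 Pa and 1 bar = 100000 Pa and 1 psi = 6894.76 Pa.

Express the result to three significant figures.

74.3 torr

0.0240 bar × 100000 = 2400 Pa
0.0992 psi × 6894.76 = 683.96 Pa
16.4 mbar × 100 = 1640 Pa
1.53 inHg × 3386.39 = 5181.18 Pa
Sum: 2400 + 683.96 + 1640 + 5181.18 = 9905.14 Pa
In torr: 9905.14 / 133.322 = 74.2949 torr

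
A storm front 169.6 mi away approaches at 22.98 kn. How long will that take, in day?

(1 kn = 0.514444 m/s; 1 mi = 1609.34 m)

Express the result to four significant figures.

169.6 mi × 1609.34 → 272944 m
22.98 kn × 0.514444 → 11.8219 m/s
t = d / v = 272944 m / 11.8219 m/s = 23088 s
23088 s ÷ (86400 s/day) = 0.267222 day

0.2672 day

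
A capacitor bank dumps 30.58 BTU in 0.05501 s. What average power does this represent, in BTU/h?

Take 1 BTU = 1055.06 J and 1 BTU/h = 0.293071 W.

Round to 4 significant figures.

30.58 BTU × 1055.06 = 32263.7 J
P = E / t = 32263.7 J / 0.05501 s = 586506 W
586506 W ÷ (0.293071 W/BTU/h) = 2.00124×10⁶ BTU/h

2.001×10⁶ BTU/h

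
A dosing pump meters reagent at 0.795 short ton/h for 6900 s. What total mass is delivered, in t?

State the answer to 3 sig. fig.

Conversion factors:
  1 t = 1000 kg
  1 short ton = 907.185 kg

1.38 t

0.795 short ton/h → 0.200337 kg/s
m = ṁ × t = 0.200337 × 6900 = 1382.33 kg
In t: 1382.33 / 1000 = 1.38233 t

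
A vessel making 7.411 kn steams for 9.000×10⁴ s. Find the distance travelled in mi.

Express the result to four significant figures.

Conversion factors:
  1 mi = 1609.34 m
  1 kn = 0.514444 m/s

213.2 mi

7.411 kn × 0.514444 = 3.81254 m/s
d = v × t = 3.81254 m/s × 90000 s = 343129 m
343129 m ÷ (1609.34 m/mi) = 213.211 mi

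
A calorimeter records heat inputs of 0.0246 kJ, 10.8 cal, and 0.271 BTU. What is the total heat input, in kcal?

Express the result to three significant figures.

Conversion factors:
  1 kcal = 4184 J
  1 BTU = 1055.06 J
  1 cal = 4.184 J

0.0246 kJ × 1000 = 24.6 J
10.8 cal × 4.184 = 45.1872 J
0.271 BTU × 1055.06 = 285.921 J
Sum: 24.6 + 45.1872 + 285.921 = 355.708 J
In kcal: 355.708 / 4184 = 0.0850163 kcal

0.0850 kcal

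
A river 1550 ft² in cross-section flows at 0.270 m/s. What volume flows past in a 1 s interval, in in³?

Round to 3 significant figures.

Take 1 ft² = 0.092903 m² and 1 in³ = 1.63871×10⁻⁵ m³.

2.37×10⁶ in³

1550 ft² × 0.092903 → 144 m²
V = v × A × t = 0.27 m/s × 144 m² × 1 s = 38.88 m³
38.88 m³ ÷ (1.63871×10⁻⁵ m³/in³) = 2.3726×10⁶ in³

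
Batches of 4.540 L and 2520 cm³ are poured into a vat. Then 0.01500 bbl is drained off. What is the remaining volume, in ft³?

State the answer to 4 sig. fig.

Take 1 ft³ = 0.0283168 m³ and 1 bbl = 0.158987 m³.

0.1651 ft³

4.540 L × 0.001 = 0.00454 m³
2520 cm³ × 10⁻⁶ = 0.00252 m³
0.01500 bbl × 0.158987 = 0.0023848 m³
Sum: 0.00454 + 0.00252 − 0.0023848 = 0.0046752 m³
In ft³: 0.0046752 / 0.0283168 = 0.165103 ft³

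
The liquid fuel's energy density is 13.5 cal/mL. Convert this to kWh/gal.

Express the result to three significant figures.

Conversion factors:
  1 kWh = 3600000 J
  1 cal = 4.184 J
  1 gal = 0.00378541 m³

13.5 cal/mL × 4.184 J/cal ÷ 10⁻⁶ m³/mL = 5.6484×10⁷ J/m³
5.6484×10⁷ J/m³ ÷ 3600000 J/kWh × 0.00378541 m³/gal = 0.0593931 kWh/gal

0.0594 kWh/gal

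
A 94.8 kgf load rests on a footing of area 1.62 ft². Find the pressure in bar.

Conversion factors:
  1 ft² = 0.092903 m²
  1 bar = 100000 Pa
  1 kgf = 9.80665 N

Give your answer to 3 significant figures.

94.8 kgf × 9.80665 → 929.67 N
1.62 ft² × 0.092903 → 0.150503 m²
P = F / A = 929.67 N / 0.150503 m² = 6177.09 Pa
6177.09 Pa ÷ (100000 Pa/bar) = 0.0617709 bar

0.0618 bar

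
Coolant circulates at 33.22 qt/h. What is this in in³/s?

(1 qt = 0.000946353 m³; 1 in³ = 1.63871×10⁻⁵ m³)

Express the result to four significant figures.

33.22 qt/h × 0.000946353 m³/qt ÷ 3600 s/h = 8.73274×10⁻⁶ m³/s
8.73274×10⁻⁶ m³/s ÷ 1.63871×10⁻⁵ m³/in³ = 0.532903 in³/s

0.5329 in³/s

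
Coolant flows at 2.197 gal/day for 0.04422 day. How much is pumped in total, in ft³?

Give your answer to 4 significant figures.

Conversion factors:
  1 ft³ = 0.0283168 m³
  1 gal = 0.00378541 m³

2.197 gal/day → 9.62563×10⁻⁸ m³/s
0.04422 day → 3820.61 s
V = Q × t = 9.62563×10⁻⁸ × 3820.61 = 3.67758×10⁻⁴ m³
In ft³: 3.67758×10⁻⁴ / 0.0283168 = 0.0129873 ft³

0.01299 ft³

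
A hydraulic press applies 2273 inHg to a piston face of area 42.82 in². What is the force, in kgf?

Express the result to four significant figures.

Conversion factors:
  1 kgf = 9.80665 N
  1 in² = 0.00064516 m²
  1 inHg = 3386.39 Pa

2.168×10⁴ kgf

2273 inHg × 3386.39 → 7.69726×10⁶ Pa
42.82 in² × 0.00064516 → 0.0276258 m²
F = P × A = 7.69726×10⁶ Pa × 0.0276258 m² = 212643 N
212643 N ÷ (9.80665 N/kgf) = 21683.6 kgf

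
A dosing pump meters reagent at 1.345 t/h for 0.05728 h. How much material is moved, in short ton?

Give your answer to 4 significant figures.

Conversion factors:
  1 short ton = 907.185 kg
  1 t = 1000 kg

1.345 t/h → 0.373611 kg/s
0.05728 h → 206.208 s
m = ṁ × t = 0.373611 × 206.208 = 77.0416 kg
In short ton: 77.0416 / 907.185 = 0.0849238 short ton

0.08492 short ton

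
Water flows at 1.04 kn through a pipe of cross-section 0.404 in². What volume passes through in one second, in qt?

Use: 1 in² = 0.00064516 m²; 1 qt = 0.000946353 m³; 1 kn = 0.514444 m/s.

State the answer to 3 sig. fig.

1.04 kn × 0.514444 → 0.535022 m/s
0.404 in² × 0.00064516 → 2.60645×10⁻⁴ m²
V = v × A × t = 0.535022 m/s × 2.60645×10⁻⁴ m² × 1 s = 1.39451×10⁻⁴ m³
1.39451×10⁻⁴ m³ ÷ (0.000946353 m³/qt) = 0.147356 qt

0.147 qt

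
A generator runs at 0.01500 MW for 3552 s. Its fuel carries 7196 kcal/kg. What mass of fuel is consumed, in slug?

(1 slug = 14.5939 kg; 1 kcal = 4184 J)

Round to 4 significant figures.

0.01500 MW → 15000 W
E = P × t = 15000 × 3552 = 5.328×10⁷ J
7196 kcal/kg → 3.01081×10⁷ J/kg
m = E / e_s = 5.328×10⁷ / 3.01081×10⁷ = 1.76962 kg
In slug: 1.76962 / 14.5939 = 0.121258 slug

0.1213 slug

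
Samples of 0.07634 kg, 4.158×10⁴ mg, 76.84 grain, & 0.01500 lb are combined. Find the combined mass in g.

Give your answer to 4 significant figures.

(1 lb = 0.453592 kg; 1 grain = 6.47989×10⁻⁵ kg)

129.7 g

0.07634 kg (already kg)
4.158×10⁴ mg × 10⁻⁶ = 0.04158 kg
76.84 grain × 6.47989×10⁻⁵ = 0.00497915 kg
0.01500 lb × 0.453592 = 0.00680388 kg
Total: 0.07634 + 0.04158 + 0.00497915 + 0.00680388 = 0.129703 kg
In g: 0.129703 / 0.001 = 129.703 g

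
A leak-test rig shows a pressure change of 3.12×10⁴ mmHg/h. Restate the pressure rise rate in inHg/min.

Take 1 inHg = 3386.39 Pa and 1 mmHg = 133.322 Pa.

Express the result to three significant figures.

20.5 inHg/min

3.12×10⁴ mmHg/h × 133.322 Pa/mmHg ÷ 3600 s/h = 1155.46 Pa/s
1155.46 Pa/s ÷ 3386.39 Pa/inHg × 60 s/min = 20.4724 inHg/min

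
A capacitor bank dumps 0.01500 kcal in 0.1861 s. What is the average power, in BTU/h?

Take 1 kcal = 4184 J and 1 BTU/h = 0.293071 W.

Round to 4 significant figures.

1151 BTU/h

0.01500 kcal × 4184 = 62.76 J
P = E / t = 62.76 J / 0.1861 s = 337.238 W
337.238 W ÷ (0.293071 W/BTU/h) = 1150.7 BTU/h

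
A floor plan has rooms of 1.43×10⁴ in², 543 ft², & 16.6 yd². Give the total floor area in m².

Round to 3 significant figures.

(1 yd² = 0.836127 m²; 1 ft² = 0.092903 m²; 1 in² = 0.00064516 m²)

1.43×10⁴ in² × 0.00064516 = 9.22579 m²
543 ft² × 0.092903 = 50.4463 m²
16.6 yd² × 0.836127 = 13.8797 m²
Total: 9.22579 + 50.4463 + 13.8797 = 73.5518 m²

73.6 m²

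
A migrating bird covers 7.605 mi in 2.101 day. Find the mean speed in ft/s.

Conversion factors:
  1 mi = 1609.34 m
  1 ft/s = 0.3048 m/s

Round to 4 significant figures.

7.605 mi × 1609.34 → 12239 m
2.101 day × 86400 → 181526 s
v = d / t = 12239 m / 181526 s = 0.0674228 m/s
0.0674228 m/s ÷ (0.3048 m/s/ft/s) = 0.221203 ft/s

0.2212 ft/s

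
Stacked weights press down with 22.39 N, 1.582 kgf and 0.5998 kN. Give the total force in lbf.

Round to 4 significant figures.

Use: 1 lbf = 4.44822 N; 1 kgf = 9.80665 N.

22.39 N (already N)
1.582 kgf × 9.80665 = 15.5141 N
0.5998 kN × 1000 = 599.8 N
Total: 22.39 + 15.5141 + 599.8 = 637.704 N
In lbf: 637.704 / 4.44822 = 143.362 lbf

143.4 lbf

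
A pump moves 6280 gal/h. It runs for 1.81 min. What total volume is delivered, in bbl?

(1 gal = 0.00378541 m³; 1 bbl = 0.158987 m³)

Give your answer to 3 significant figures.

4.51 bbl

6280 gal/h → 0.00660344 m³/s
1.81 min → 108.6 s
V = Q × t = 0.00660344 × 108.6 = 0.717134 m³
In bbl: 0.717134 / 0.158987 = 4.51065 bbl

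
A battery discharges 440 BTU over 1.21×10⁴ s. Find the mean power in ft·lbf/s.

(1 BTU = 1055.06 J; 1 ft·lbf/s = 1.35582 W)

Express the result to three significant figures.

28.3 ft·lbf/s

440 BTU × 1055.06 → 464226 J
P = E / t = 464226 J / 12100 s = 38.3658 W
38.3658 W ÷ (1.35582 W/ft·lbf/s) = 28.2971 ft·lbf/s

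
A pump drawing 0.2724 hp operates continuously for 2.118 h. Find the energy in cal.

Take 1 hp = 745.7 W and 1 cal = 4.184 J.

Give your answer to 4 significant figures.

0.2724 hp × 745.7 → 203.129 W
2.118 h × 3600 → 7624.8 s
E = P × t = 203.129 W × 7624.8 s = 1.54882×10⁶ J
1.54882×10⁶ J ÷ (4.184 J/cal) = 370177 cal

3.702×10⁵ cal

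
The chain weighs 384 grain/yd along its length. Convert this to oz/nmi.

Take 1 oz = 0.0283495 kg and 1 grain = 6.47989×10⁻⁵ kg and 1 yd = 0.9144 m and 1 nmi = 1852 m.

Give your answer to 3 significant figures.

1780 oz/nmi

384 grain/yd × 6.47989×10⁻⁵ kg/grain ÷ 0.9144 m/yd = 0.0272121 kg/m
0.0272121 kg/m ÷ 0.0283495 kg/oz × 1852 m/nmi = 1777.7 oz/nmi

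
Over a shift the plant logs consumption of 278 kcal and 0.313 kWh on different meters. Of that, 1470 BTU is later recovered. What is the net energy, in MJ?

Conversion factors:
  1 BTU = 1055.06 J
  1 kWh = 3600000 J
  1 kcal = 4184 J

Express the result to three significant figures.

0.739 MJ

278 kcal × 4184 = 1.16315×10⁶ J
0.313 kWh × 3600000 = 1.1268×10⁶ J
1470 BTU × 1055.06 = 1.55094×10⁶ J
Net: 1.16315×10⁶ + 1.1268×10⁶ − 1.55094×10⁶ = 739010 J
In MJ: 739010 / 1000000 = 0.73901 MJ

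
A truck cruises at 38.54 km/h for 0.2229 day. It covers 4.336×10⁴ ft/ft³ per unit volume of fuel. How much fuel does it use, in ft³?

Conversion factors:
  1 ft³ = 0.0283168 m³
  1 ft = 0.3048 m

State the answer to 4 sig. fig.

15.60 ft³

38.54 km/h → 10.7056 m/s
0.2229 day → 19258.6 s
d = v × t = 10.7056 × 19258.6 = 206175 m
4.336×10⁴ ft/ft³ → 466724 m/m³
V = d / (distance per unit fuel) = 206175 / 466724 = 0.441749 m³
In ft³: 0.441749 / 0.0283168 = 15.6002 ft³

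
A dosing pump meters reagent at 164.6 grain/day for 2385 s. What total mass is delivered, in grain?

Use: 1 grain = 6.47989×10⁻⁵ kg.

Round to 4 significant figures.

164.6 grain/day → 1.23448×10⁻⁷ kg/s
m = ṁ × t = 1.23448×10⁻⁷ × 2385 = 2.94423×10⁻⁴ kg
In grain: 2.94423×10⁻⁴ / 6.47989×10⁻⁵ = 4.54364 grain

4.544 grain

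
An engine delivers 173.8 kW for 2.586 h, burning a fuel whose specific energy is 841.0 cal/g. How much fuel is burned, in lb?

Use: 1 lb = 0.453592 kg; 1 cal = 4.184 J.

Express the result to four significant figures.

173.8 kW → 173800 W
2.586 h → 9309.6 s
E = P × t = 173800 × 9309.6 = 1.61801×10⁹ J
841.0 cal/g → 3.51874×10⁶ J/kg
m = E / e_s = 1.61801×10⁹ / 3.51874×10⁶ = 459.827 kg
In lb: 459.827 / 0.453592 = 1013.75 lb

1014 lb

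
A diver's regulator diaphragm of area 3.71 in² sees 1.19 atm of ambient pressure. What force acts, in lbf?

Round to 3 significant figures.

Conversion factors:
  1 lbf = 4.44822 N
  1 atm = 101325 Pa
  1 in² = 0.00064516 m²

64.9 lbf

1.19 atm × 101325 → 120577 Pa
3.71 in² × 0.00064516 → 0.00239354 m²
F = P × A = 120577 Pa × 0.00239354 m² = 288.606 N
288.606 N ÷ (4.44822 N/lbf) = 64.8812 lbf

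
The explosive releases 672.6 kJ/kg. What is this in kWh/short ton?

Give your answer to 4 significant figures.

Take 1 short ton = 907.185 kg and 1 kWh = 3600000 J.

672.6 kJ/kg × 1000 J/kJ = 672600 J/kg
672600 J/kg ÷ 3600000 J/kWh × 907.185 kg/short ton = 169.492 kWh/short ton

169.5 kWh/short ton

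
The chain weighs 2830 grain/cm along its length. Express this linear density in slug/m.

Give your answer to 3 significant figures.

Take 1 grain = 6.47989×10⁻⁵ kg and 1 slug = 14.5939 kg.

1.26 slug/m

2830 grain/cm × 6.47989×10⁻⁵ kg/grain ÷ 0.01 m/cm = 18.3381 kg/m
18.3381 kg/m ÷ 14.5939 kg/slug = 1.25656 slug/m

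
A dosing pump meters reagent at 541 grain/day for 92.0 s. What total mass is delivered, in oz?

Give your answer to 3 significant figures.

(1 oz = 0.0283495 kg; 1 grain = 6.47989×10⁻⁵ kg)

0.00132 oz

541 grain/day → 4.05743×10⁻⁷ kg/s
m = ṁ × t = 4.05743×10⁻⁷ × 92 = 3.73284×10⁻⁵ kg
In oz: 3.73284×10⁻⁵ / 0.0283495 = 0.00131672 oz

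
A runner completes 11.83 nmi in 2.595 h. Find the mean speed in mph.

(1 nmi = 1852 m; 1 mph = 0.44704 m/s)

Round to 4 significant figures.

5.246 mph

11.83 nmi × 1852 = 21909.2 m
2.595 h × 3600 = 9342 s
v = d / t = 21909.2 m / 9342 s = 2.34524 m/s
2.34524 m/s ÷ (0.44704 m/s/mph) = 5.24615 mph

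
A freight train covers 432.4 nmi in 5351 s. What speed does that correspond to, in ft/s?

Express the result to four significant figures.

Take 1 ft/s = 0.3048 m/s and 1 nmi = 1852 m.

491.0 ft/s

432.4 nmi × 1852 = 800805 m
v = d / t = 800805 m / 5351 s = 149.655 m/s
149.655 m/s ÷ (0.3048 m/s/ft/s) = 490.994 ft/s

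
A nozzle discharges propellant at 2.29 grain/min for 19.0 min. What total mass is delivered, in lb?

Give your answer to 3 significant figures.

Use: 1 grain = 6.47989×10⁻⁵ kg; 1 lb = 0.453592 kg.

2.29 grain/min → 2.47316×10⁻⁶ kg/s
19.0 min → 1140 s
m = ṁ × t = 2.47316×10⁻⁶ × 1140 = 0.0028194 kg
In lb: 0.0028194 / 0.453592 = 0.00621572 lb

0.00622 lb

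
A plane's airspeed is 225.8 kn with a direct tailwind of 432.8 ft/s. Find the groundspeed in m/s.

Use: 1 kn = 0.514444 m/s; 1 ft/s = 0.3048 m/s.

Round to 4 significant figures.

248.1 m/s

225.8 kn × 0.514444 = 116.161 m/s
432.8 ft/s × 0.3048 = 131.917 m/s
Total: 116.161 + 131.917 = 248.078 m/s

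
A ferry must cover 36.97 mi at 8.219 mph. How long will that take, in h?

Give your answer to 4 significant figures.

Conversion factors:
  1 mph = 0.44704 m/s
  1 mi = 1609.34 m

36.97 mi × 1609.34 = 59497.3 m
8.219 mph × 0.44704 = 3.67422 m/s
t = d / v = 59497.3 m / 3.67422 m/s = 16193.2 s
16193.2 s ÷ (3600 s/h) = 4.49811 h

4.498 h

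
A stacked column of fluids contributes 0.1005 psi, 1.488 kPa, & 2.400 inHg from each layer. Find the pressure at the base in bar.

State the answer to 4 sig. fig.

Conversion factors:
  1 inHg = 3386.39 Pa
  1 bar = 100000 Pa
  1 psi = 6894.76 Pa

0.1031 bar

0.1005 psi × 6894.76 → 692.923 Pa
1.488 kPa × 1000 → 1488 Pa
2.400 inHg × 3386.39 → 8127.34 Pa
Combined: 692.923 + 1488 + 8127.34 = 10308.3 Pa
In bar: 10308.3 / 100000 = 0.103083 bar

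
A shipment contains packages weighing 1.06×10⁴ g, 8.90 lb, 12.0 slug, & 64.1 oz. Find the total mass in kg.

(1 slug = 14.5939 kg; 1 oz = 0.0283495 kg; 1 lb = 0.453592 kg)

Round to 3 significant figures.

1.06×10⁴ g × 0.001 = 10.6 kg
8.90 lb × 0.453592 = 4.03697 kg
12.0 slug × 14.5939 = 175.127 kg
64.1 oz × 0.0283495 = 1.8172 kg
Total: 10.6 + 4.03697 + 175.127 + 1.8172 = 191.581 kg

192 kg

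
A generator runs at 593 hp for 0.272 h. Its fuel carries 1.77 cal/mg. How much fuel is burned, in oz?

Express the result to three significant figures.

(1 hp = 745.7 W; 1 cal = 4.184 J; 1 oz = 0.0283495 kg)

593 hp → 442200 W
0.272 h → 979.2 s
E = P × t = 442200 × 979.2 = 4.33002×10⁸ J
1.77 cal/mg → 7.40568×10⁶ J/kg
m = E / e_s = 4.33002×10⁸ / 7.40568×10⁶ = 58.4689 kg
In oz: 58.4689 / 0.0283495 = 2062.43 oz

2060 oz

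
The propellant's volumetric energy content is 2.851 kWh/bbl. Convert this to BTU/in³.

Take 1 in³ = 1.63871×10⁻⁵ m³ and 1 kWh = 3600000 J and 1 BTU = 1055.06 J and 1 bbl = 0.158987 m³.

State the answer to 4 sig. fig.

1.003 BTU/in³

2.851 kWh/bbl × 3600000 J/kWh ÷ 0.158987 m³/bbl = 6.45562×10⁷ J/m³
6.45562×10⁷ J/m³ ÷ 1055.06 J/BTU × 1.63871×10⁻⁵ m³/in³ = 1.00268 BTU/in³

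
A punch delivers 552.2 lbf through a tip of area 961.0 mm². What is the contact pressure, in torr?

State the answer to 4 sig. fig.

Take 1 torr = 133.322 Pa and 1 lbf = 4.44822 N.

1.917×10⁴ torr

552.2 lbf × 4.44822 → 2456.31 N
961.0 mm² × 10⁻⁶ → 9.61×10⁻⁴ m²
P = F / A = 2456.31 N / 9.61×10⁻⁴ m² = 2.55599×10⁶ Pa
2.55599×10⁶ Pa ÷ (133.322 Pa/torr) = 19171.6 torr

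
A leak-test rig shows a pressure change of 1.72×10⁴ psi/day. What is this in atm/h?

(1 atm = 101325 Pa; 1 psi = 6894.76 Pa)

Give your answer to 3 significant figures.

1.72×10⁴ psi/day × 6894.76 Pa/psi ÷ 86400 s/day = 1372.57 Pa/s
1372.57 Pa/s ÷ 101325 Pa/atm × 3600 s/h = 48.7664 atm/h

48.8 atm/h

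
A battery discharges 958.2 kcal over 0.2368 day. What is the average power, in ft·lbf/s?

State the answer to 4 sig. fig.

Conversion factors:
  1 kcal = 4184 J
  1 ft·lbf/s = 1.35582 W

958.2 kcal × 4184 → 4.00911×10⁶ J
0.2368 day × 86400 → 20459.5 s
P = E / t = 4.00911×10⁶ J / 20459.5 s = 195.953 W
195.953 W ÷ (1.35582 W/ft·lbf/s) = 144.527 ft·lbf/s

144.5 ft·lbf/s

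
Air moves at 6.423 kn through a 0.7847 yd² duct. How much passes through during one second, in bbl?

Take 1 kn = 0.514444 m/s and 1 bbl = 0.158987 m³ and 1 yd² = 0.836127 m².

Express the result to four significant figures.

6.423 kn × 0.514444 = 3.30427 m/s
0.7847 yd² × 0.836127 = 0.656109 m²
V = v × A × t = 3.30427 m/s × 0.656109 m² × 1 s = 2.16796 m³
2.16796 m³ ÷ (0.158987 m³/bbl) = 13.6361 bbl

13.64 bbl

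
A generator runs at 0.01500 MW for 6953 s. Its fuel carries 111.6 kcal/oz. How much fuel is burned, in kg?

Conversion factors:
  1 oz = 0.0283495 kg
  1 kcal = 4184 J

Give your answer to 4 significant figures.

6.332 kg

0.01500 MW → 15000 W
E = P × t = 15000 × 6953 = 1.04295×10⁸ J
111.6 kcal/oz → 1.64706×10⁷ J/kg
m = E / e_s = 1.04295×10⁸ / 1.64706×10⁷ = 6.33219 kg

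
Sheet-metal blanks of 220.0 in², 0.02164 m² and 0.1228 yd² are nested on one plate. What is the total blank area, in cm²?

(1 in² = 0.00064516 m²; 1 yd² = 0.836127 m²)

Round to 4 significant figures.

2663 cm²

220.0 in² × 0.00064516 = 0.141935 m²
0.02164 m² (already m²)
0.1228 yd² × 0.836127 = 0.102676 m²
Sum: 0.141935 + 0.02164 + 0.102676 = 0.266251 m²
In cm²: 0.266251 / 0.0001 = 2662.51 cm²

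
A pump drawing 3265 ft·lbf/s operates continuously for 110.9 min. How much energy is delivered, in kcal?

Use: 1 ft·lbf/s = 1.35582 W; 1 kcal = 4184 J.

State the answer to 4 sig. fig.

3265 ft·lbf/s × 1.35582 → 4426.75 W
110.9 min × 60 → 6654 s
E = P × t = 4426.75 W × 6654 s = 2.94556×10⁷ J
2.94556×10⁷ J ÷ (4184 J/kcal) = 7040.06 kcal

7040 kcal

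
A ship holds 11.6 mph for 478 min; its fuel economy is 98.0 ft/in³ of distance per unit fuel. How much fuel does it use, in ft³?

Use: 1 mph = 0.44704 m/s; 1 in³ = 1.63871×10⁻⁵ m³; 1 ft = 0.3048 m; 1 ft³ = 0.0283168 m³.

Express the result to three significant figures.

2.88 ft³

11.6 mph → 5.18566 m/s
478 min → 28680 s
d = v × t = 5.18566 × 28680 = 148725 m
98.0 ft/in³ → 1.8228×10⁶ m/m³
V = d / (distance per unit fuel) = 148725 / 1.8228×10⁶ = 0.0815915 m³
In ft³: 0.0815915 / 0.0283168 = 2.88138 ft³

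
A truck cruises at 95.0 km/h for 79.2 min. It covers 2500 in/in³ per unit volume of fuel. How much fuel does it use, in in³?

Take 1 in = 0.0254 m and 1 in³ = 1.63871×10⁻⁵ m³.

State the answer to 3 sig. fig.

1970 in³

95.0 km/h → 26.3889 m/s
79.2 min → 4752 s
d = v × t = 26.3889 × 4752 = 125400 m
2500 in/in³ → 3.875×10⁶ m/m³
V = d / (distance per unit fuel) = 125400 / 3.875×10⁶ = 0.0323613 m³
In in³: 0.0323613 / 1.63871×10⁻⁵ = 1974.8 in³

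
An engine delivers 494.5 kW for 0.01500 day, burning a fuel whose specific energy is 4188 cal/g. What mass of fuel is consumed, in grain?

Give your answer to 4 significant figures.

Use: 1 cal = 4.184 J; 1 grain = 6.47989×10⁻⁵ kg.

494.5 kW → 494500 W
0.01500 day → 1296 s
E = P × t = 494500 × 1296 = 6.40872×10⁸ J
4188 cal/g → 1.75226×10⁷ J/kg
m = E / e_s = 6.40872×10⁸ / 1.75226×10⁷ = 36.574 kg
In grain: 36.574 / 6.47989×10⁻⁵ = 564423 grain

5.644×10⁵ grain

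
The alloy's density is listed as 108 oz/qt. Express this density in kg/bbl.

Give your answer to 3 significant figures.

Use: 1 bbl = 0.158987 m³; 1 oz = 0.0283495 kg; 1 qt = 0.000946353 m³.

514 kg/bbl

108 oz/qt × 0.0283495 kg/oz ÷ 0.000946353 m³/qt = 3235.31 kg/m³
3235.31 kg/m³ × 0.158987 m³/bbl = 514.372 kg/bbl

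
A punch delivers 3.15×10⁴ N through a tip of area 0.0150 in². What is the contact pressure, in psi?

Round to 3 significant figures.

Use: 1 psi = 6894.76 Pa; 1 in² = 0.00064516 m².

4.72×10⁵ psi

0.0150 in² × 0.00064516 = 9.6774×10⁻⁶ m²
P = F / A = 31500 N / 9.6774×10⁻⁶ m² = 3.25501×10⁹ Pa
3.25501×10⁹ Pa ÷ (6894.76 Pa/psi) = 472099 psi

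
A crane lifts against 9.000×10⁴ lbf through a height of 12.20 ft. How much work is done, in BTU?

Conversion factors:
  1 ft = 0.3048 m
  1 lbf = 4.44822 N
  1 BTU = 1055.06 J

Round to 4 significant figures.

1411 BTU

9.000×10⁴ lbf × 4.44822 = 400340 N
12.20 ft × 0.3048 = 3.71856 m
W = F × d = 400340 N × 3.71856 m = 1.48869×10⁶ J
1.48869×10⁶ J ÷ (1055.06 J/BTU) = 1411 BTU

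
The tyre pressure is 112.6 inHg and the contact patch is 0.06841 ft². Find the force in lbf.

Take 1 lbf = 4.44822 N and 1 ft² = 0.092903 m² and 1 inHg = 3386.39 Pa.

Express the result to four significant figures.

544.8 lbf

112.6 inHg × 3386.39 → 381308 Pa
0.06841 ft² × 0.092903 → 0.00635549 m²
F = P × A = 381308 Pa × 0.00635549 m² = 2423.4 N
2423.4 N ÷ (4.44822 N/lbf) = 544.802 lbf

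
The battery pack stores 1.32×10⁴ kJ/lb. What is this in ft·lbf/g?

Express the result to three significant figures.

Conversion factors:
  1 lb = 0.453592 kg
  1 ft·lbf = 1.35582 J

1.32×10⁴ kJ/lb × 1000 J/kJ ÷ 0.453592 kg/lb = 2.9101×10⁷ J/kg
2.9101×10⁷ J/kg ÷ 1.35582 J/ft·lbf × 0.001 kg/g = 21463.8 ft·lbf/g

2.15×10⁴ ft·lbf/g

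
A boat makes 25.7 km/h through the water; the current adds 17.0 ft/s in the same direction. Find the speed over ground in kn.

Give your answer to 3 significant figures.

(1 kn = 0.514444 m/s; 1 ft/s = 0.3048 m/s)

25.7 km/h × (1/3.6) → 7.13889 m/s
17.0 ft/s × 0.3048 → 5.1816 m/s
Combined: 7.13889 + 5.1816 = 12.3205 m/s
In kn: 12.3205 / 0.514444 = 23.9492 kn

23.9 kn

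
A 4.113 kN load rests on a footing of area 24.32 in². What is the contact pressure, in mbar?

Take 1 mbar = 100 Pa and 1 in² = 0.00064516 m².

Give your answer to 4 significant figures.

2621 mbar

4.113 kN × 1000 → 4113 N
24.32 in² × 0.00064516 → 0.0156903 m²
P = F / A = 4113 N / 0.0156903 m² = 262136 Pa
262136 Pa ÷ (100 Pa/mbar) = 2621.36 mbar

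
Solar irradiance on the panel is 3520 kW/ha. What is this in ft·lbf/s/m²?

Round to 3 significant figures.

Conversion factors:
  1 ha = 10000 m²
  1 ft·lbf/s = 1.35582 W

260 ft·lbf/s/m²

3520 kW/ha × 1000 W/kW ÷ 10000 m²/ha = 352 W/m²
352 W/m² ÷ 1.35582 W/ft·lbf/s = 259.621 ft·lbf/s/m²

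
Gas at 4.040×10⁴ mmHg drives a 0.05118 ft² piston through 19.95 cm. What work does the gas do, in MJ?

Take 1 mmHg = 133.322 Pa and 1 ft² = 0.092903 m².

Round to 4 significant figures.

4.040×10⁴ mmHg → 5.38621×10⁶ Pa
0.05118 ft² → 0.00475478 m²
F = P × A = 5.38621×10⁶ × 0.00475478 = 25610.2 N
19.95 cm → 0.1995 m
W = F × d = 25610.2 × 0.1995 = 5109.23 J
In MJ: 5109.23 / 1000000 = 0.00510923 MJ

0.005109 MJ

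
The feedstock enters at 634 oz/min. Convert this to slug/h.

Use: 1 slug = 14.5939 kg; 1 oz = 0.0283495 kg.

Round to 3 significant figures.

634 oz/min × 0.0283495 kg/oz ÷ 60 s/min = 0.29956 kg/s
0.29956 kg/s ÷ 14.5939 kg/slug × 3600 s/h = 73.895 slug/h

73.9 slug/h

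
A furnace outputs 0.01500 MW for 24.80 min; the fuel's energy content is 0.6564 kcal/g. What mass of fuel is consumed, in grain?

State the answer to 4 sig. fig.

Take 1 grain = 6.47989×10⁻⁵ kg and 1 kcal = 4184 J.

0.01500 MW → 15000 W
24.80 min → 1488 s
E = P × t = 15000 × 1488 = 2.232×10⁷ J
0.6564 kcal/g → 2.74638×10⁶ J/kg
m = E / e_s = 2.232×10⁷ / 2.74638×10⁶ = 8.12706 kg
In grain: 8.12706 / 6.47989×10⁻⁵ = 125420 grain

1.254×10⁵ grain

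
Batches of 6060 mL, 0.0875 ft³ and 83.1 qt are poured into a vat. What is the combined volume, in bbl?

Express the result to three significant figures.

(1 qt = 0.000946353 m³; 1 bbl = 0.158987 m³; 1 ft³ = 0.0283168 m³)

6060 mL × 10⁻⁶ = 0.00606 m³
0.0875 ft³ × 0.0283168 = 0.00247772 m³
83.1 qt × 0.000946353 = 0.0786419 m³
Combined: 0.00606 + 0.00247772 + 0.0786419 = 0.0871796 m³
In bbl: 0.0871796 / 0.158987 = 0.548344 bbl

0.548 bbl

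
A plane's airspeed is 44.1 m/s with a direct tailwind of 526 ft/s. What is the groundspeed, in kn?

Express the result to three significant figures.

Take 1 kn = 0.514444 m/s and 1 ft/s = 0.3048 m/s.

397 kn

44.1 m/s (already m/s)
526 ft/s × 0.3048 = 160.325 m/s
Sum: 44.1 + 160.325 = 204.425 m/s
In kn: 204.425 / 0.514444 = 397.371 kn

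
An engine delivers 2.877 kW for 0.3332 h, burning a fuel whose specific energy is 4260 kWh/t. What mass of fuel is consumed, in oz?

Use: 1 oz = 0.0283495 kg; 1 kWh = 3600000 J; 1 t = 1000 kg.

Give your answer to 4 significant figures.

7.938 oz

2.877 kW → 2877 W
0.3332 h → 1199.52 s
E = P × t = 2877 × 1199.52 = 3.45102×10⁶ J
4260 kWh/t → 1.5336×10⁷ J/kg
m = E / e_s = 3.45102×10⁶ / 1.5336×10⁷ = 0.225027 kg
In oz: 0.225027 / 0.0283495 = 7.9376 oz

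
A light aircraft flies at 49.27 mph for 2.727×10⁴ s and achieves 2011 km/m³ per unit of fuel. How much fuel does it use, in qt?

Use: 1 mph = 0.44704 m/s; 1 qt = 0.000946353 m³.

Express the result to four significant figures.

49.27 mph → 22.0257 m/s
d = v × t = 22.0257 × 27270 = 600641 m
2011 km/m³ → 2.011×10⁶ m/m³
V = d / (distance per unit fuel) = 600641 / 2.011×10⁶ = 0.298678 m³
In qt: 0.298678 / 0.000946353 = 315.61 qt

315.6 qt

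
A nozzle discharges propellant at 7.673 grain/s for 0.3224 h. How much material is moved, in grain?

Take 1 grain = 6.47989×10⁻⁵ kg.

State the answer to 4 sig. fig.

7.673 grain/s → 4.97202×10⁻⁴ kg/s
0.3224 h → 1160.64 s
m = ṁ × t = 4.97202×10⁻⁴ × 1160.64 = 0.577073 kg
In grain: 0.577073 / 6.47989×10⁻⁵ = 8905.6 grain

8906 grain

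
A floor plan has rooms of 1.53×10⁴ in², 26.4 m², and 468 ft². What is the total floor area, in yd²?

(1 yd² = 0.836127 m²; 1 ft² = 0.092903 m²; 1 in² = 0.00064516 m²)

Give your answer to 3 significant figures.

1.53×10⁴ in² × 0.00064516 → 9.87095 m²
26.4 m² (already m²)
468 ft² × 0.092903 → 43.4786 m²
Total: 9.87095 + 26.4 + 43.4786 = 79.7496 m²
In yd²: 79.7496 / 0.836127 = 95.3798 yd²

95.4 yd²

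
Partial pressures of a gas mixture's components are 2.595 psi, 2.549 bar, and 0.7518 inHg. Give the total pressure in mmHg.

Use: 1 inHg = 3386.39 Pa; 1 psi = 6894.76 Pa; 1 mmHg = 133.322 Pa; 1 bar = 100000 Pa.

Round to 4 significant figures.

2065 mmHg

2.595 psi × 6894.76 = 17891.9 Pa
2.549 bar × 100000 = 254900 Pa
0.7518 inHg × 3386.39 = 2545.89 Pa
Combined: 17891.9 + 254900 + 2545.89 = 275338 Pa
In mmHg: 275338 / 133.322 = 2065.21 mmHg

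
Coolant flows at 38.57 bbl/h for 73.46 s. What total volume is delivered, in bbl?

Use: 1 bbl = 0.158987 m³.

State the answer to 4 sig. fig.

0.7870 bbl

38.57 bbl/h → 0.00170337 m³/s
V = Q × t = 0.00170337 × 73.46 = 0.12513 m³
In bbl: 0.12513 / 0.158987 = 0.787045 bbl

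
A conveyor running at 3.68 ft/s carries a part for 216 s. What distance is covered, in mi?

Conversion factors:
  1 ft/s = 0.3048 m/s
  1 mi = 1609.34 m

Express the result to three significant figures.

3.68 ft/s × 0.3048 = 1.12166 m/s
d = v × t = 1.12166 m/s × 216 s = 242.279 m
242.279 m ÷ (1609.34 m/mi) = 0.150546 mi

0.151 mi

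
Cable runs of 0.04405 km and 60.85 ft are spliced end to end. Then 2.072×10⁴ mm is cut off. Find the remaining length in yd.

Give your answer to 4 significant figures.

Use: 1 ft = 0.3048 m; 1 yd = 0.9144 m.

45.80 yd

0.04405 km × 1000 = 44.05 m
60.85 ft × 0.3048 = 18.5471 m
2.072×10⁴ mm × 0.001 = 20.72 m
Sum: 44.05 + 18.5471 − 20.72 = 41.8771 m
In yd: 41.8771 / 0.9144 = 45.7974 yd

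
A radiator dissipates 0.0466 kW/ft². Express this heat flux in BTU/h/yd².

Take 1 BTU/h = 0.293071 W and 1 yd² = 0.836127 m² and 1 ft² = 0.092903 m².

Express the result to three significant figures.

1430 BTU/h/yd²

0.0466 kW/ft² × 1000 W/kW ÷ 0.092903 m²/ft² = 501.598 W/m²
501.598 W/m² ÷ 0.293071 W/BTU/h × 0.836127 m²/yd² = 1431.05 BTU/h/yd²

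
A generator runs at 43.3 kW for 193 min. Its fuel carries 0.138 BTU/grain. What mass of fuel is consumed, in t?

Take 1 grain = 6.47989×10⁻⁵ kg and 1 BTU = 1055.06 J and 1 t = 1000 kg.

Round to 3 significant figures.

43.3 kW → 43300 W
193 min → 11580 s
E = P × t = 43300 × 11580 = 5.01414×10⁸ J
0.138 BTU/grain → 2.24693×10⁶ J/kg
m = E / e_s = 5.01414×10⁸ / 2.24693×10⁶ = 223.155 kg
In t: 223.155 / 1000 = 0.223155 t

0.223 t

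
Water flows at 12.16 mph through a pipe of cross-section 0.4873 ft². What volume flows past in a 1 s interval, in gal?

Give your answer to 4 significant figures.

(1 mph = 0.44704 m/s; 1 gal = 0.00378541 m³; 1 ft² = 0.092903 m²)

65.01 gal

12.16 mph × 0.44704 → 5.43601 m/s
0.4873 ft² × 0.092903 → 0.0452716 m²
V = v × A × t = 5.43601 m/s × 0.0452716 m² × 1 s = 0.246097 m³
0.246097 m³ ÷ (0.00378541 m³/gal) = 65.012 gal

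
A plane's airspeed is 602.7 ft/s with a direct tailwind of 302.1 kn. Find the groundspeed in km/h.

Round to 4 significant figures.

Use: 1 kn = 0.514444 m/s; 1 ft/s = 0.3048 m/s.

1221 km/h

602.7 ft/s × 0.3048 = 183.703 m/s
302.1 kn × 0.514444 = 155.414 m/s
Combined: 183.703 + 155.414 = 339.117 m/s
In km/h: 339.117 / (1/3.6) = 1220.82 km/h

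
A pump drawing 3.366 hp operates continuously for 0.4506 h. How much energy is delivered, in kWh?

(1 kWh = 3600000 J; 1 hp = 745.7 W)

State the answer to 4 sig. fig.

3.366 hp × 745.7 → 2510.03 W
0.4506 h × 3600 → 1622.16 s
E = P × t = 2510.03 W × 1622.16 s = 4.07167×10⁶ J
4.07167×10⁶ J ÷ (3600000 J/kWh) = 1.13102 kWh

1.131 kWh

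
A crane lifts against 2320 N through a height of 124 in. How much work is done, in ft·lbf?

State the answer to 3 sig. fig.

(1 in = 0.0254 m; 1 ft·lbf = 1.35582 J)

124 in × 0.0254 = 3.1496 m
W = F × d = 2320 N × 3.1496 m = 7307.07 J
7307.07 J ÷ (1.35582 J/ft·lbf) = 5389.41 ft·lbf

5390 ft·lbf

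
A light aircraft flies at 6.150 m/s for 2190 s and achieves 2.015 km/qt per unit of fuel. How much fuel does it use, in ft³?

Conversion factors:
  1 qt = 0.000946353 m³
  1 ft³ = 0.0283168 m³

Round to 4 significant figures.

d = v × t = 6.15 × 2190 = 13468.5 m
2.015 km/qt → 2.12923×10⁶ m/m³
V = d / (distance per unit fuel) = 13468.5 / 2.12923×10⁶ = 0.00632553 m³
In ft³: 0.00632553 / 0.0283168 = 0.223384 ft³

0.2234 ft³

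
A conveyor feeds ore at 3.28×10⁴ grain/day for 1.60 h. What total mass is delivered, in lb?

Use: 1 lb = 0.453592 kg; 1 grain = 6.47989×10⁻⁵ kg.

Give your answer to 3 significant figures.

3.28×10⁴ grain/day → 2.45996×10⁻⁵ kg/s
1.60 h → 5760 s
m = ṁ × t = 2.45996×10⁻⁵ × 5760 = 0.141694 kg
In lb: 0.141694 / 0.453592 = 0.312382 lb

0.312 lb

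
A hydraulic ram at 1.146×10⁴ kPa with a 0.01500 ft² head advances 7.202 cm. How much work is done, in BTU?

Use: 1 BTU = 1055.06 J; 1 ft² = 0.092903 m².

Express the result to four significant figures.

1.146×10⁴ kPa → 1.146×10⁷ Pa
0.01500 ft² → 0.00139354 m²
F = P × A = 1.146×10⁷ × 0.00139354 = 15970 N
7.202 cm → 0.07202 m
W = F × d = 15970 × 0.07202 = 1150.16 J
In BTU: 1150.16 / 1055.06 = 1.09014 BTU

1.090 BTU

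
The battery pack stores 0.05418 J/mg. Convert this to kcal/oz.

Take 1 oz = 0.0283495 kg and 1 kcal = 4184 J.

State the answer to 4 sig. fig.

0.3671 kcal/oz

0.05418 J/mg ÷ 10⁻⁶ kg/mg = 54180 J/kg
54180 J/kg ÷ 4184 J/kcal × 0.0283495 kg/oz = 0.367107 kcal/oz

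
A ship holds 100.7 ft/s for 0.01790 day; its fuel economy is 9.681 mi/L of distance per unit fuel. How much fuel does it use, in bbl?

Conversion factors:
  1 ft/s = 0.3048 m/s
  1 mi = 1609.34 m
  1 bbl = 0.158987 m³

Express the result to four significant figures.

0.01916 bbl

100.7 ft/s → 30.6934 m/s
0.01790 day → 1546.56 s
d = v × t = 30.6934 × 1546.56 = 47469.2 m
9.681 mi/L → 1.558×10⁷ m/m³
V = d / (distance per unit fuel) = 47469.2 / 1.558×10⁷ = 0.0030468 m³
In bbl: 0.0030468 / 0.158987 = 0.0191638 bbl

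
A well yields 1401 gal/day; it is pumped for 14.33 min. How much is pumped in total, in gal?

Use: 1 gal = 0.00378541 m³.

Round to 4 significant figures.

13.94 gal

1401 gal/day → 6.13815×10⁻⁵ m³/s
14.33 min → 859.8 s
V = Q × t = 6.13815×10⁻⁵ × 859.8 = 0.0527758 m³
In gal: 0.0527758 / 0.00378541 = 13.9419 gal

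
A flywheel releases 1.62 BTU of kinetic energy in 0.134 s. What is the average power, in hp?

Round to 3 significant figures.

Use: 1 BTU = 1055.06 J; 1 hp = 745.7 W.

1.62 BTU × 1055.06 → 1709.2 J
P = E / t = 1709.2 J / 0.134 s = 12755.2 W
12755.2 W ÷ (745.7 W/hp) = 17.105 hp

17.1 hp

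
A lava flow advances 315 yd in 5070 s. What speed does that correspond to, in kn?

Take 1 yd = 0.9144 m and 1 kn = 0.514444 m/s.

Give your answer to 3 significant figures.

315 yd × 0.9144 → 288.036 m
v = d / t = 288.036 m / 5070 s = 0.0568118 m/s
0.0568118 m/s ÷ (0.514444 m/s/kn) = 0.110433 kn

0.110 kn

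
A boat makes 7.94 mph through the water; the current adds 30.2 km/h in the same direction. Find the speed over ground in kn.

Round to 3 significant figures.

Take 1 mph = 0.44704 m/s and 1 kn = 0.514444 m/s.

23.2 kn

7.94 mph × 0.44704 = 3.5495 m/s
30.2 km/h × (1/3.6) = 8.38889 m/s
Combined: 3.5495 + 8.38889 = 11.9384 m/s
In kn: 11.9384 / 0.514444 = 23.2064 kn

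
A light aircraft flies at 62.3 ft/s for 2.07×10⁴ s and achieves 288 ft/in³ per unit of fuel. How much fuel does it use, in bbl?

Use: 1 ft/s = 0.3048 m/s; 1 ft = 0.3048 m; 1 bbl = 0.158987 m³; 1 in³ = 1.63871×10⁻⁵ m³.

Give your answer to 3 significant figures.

0.462 bbl

62.3 ft/s → 18.989 m/s
d = v × t = 18.989 × 20700 = 393072 m
288 ft/in³ → 5.3568×10⁶ m/m³
V = d / (distance per unit fuel) = 393072 / 5.3568×10⁶ = 0.0733781 m³
In bbl: 0.0733781 / 0.158987 = 0.461535 bbl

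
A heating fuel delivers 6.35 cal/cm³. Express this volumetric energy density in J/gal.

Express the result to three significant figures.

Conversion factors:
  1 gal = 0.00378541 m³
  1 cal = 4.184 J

1.01×10⁵ J/gal

6.35 cal/cm³ × 4.184 J/cal ÷ 10⁻⁶ m³/cm³ = 2.65684×10⁷ J/m³
2.65684×10⁷ J/m³ × 0.00378541 m³/gal = 100572 J/gal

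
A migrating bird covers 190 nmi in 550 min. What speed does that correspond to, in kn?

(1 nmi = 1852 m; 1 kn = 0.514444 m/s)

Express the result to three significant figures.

20.7 kn

190 nmi × 1852 = 351880 m
550 min × 60 = 33000 s
v = d / t = 351880 m / 33000 s = 10.663 m/s
10.663 m/s ÷ (0.514444 m/s/kn) = 20.7272 kn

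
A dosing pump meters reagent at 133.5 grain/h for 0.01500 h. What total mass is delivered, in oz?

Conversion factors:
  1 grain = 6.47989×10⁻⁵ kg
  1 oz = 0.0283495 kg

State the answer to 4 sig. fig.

133.5 grain/h → 2.40296×10⁻⁶ kg/s
0.01500 h → 54 s
m = ṁ × t = 2.40296×10⁻⁶ × 54 = 1.2976×10⁻⁴ kg
In oz: 1.2976×10⁻⁴ / 0.0283495 = 0.00457715 oz

0.004577 oz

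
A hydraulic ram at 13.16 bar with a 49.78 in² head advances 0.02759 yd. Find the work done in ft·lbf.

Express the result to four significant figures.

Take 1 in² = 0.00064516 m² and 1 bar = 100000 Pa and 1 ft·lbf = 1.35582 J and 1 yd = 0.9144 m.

13.16 bar → 1.316×10⁶ Pa
49.78 in² → 0.0321161 m²
F = P × A = 1.316×10⁶ × 0.0321161 = 42264.8 N
0.02759 yd → 0.0252283 m
W = F × d = 42264.8 × 0.0252283 = 1066.27 J
In ft·lbf: 1066.27 / 1.35582 = 786.439 ft·lbf

786.4 ft·lbf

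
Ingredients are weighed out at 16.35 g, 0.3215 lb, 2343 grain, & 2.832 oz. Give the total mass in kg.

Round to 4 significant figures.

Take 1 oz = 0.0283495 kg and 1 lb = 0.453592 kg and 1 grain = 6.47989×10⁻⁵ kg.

0.3943 kg

16.35 g × 0.001 → 0.01635 kg
0.3215 lb × 0.453592 → 0.14583 kg
2343 grain × 6.47989×10⁻⁵ → 0.151824 kg
2.832 oz × 0.0283495 → 0.0802858 kg
Total: 0.01635 + 0.14583 + 0.151824 + 0.0802858 = 0.39429 kg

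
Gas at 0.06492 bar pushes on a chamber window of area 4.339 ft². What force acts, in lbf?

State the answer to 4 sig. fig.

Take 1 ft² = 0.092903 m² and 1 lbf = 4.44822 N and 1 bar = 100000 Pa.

0.06492 bar × 100000 = 6492 Pa
4.339 ft² × 0.092903 = 0.403106 m²
F = P × A = 6492 Pa × 0.403106 m² = 2616.96 N
2616.96 N ÷ (4.44822 N/lbf) = 588.316 lbf

588.3 lbf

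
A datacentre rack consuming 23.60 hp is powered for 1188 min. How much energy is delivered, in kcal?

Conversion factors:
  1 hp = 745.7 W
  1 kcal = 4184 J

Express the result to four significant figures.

23.60 hp × 745.7 → 17598.5 W
1188 min × 60 → 71280 s
E = P × t = 17598.5 W × 71280 s = 1.25442×10⁹ J
1.25442×10⁹ J ÷ (4184 J/kcal) = 299814 kcal

2.998×10⁵ kcal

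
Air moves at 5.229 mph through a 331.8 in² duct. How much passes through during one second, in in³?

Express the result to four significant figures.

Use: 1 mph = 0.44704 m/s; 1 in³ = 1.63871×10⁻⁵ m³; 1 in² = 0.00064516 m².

5.229 mph × 0.44704 → 2.33757 m/s
331.8 in² × 0.00064516 → 0.214064 m²
V = v × A × t = 2.33757 m/s × 0.214064 m² × 1 s = 0.50039 m³
0.50039 m³ ÷ (1.63871×10⁻⁵ m³/in³) = 30535.6 in³

3.054×10⁴ in³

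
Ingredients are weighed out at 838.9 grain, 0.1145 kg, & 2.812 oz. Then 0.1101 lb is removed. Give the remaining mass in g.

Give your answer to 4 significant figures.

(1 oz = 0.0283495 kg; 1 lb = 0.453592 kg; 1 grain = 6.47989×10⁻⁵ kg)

198.6 g

838.9 grain × 6.47989×10⁻⁵ → 0.0543598 kg
0.1145 kg (already kg)
2.812 oz × 0.0283495 → 0.0797188 kg
0.1101 lb × 0.453592 → 0.0499405 kg
Result: 0.0543598 + 0.1145 + 0.0797188 − 0.0499405 = 0.198638 kg
In g: 0.198638 / 0.001 = 198.638 g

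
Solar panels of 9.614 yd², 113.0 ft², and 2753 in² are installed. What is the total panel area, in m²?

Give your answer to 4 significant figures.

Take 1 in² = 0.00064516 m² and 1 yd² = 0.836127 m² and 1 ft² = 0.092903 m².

9.614 yd² × 0.836127 = 8.03852 m²
113.0 ft² × 0.092903 = 10.498 m²
2753 in² × 0.00064516 = 1.77613 m²
Combined: 8.03852 + 10.498 + 1.77613 = 20.3126 m²

20.31 m²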